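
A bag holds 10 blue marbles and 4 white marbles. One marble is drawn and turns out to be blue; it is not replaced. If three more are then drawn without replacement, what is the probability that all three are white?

With the first marble removed, 4 white remain out of 13.
P = 4/13 × 3/12 × 2/11 = 24/1716 = 2/143.

2/143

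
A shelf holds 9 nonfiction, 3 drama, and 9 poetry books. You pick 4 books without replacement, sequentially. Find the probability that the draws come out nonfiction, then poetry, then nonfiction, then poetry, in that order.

Multiply the probability of each draw given the previous ones:
P = 9/21 × 9/20 × 8/19 × 8/18 = 5184/143640 = 24/665.

24/665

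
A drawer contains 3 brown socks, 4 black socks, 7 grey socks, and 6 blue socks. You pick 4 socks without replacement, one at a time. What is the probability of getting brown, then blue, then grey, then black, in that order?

7/1615

Chain rule:
P = 3/20 × 6/19 × 7/18 × 4/17 = 504/116280 = 7/1615.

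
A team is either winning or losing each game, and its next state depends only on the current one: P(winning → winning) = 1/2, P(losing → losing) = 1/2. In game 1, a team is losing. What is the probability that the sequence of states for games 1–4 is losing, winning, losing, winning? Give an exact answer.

Game 1 is given. For each transition, use the conditional probability from the current state:
P(winning | losing) = 1/2; P(losing | winning) = 1/2; P(winning | losing) = 1/2.
P = 1/2 × 1/2 × 1/2 = 1/8.

1/8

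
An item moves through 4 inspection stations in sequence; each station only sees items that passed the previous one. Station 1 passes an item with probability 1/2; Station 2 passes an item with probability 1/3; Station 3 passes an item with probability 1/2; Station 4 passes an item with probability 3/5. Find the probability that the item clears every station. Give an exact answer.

The events are sequential, so multiply the conditional probabilities:
P = 1/2 × 1/3 × 1/2 × 3/5 = 3/60 = 1/20.

1/20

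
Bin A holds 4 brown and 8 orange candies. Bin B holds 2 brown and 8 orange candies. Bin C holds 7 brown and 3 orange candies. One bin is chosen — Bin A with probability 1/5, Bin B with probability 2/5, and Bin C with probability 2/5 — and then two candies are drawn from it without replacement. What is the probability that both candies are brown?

From Bin A: P(both brown) = (4/12)(3/11) = 1/11.
From Bin B: P(both brown) = (2/10)(1/9) = 1/45.
From Bin C: P(both brown) = (7/10)(6/9) = 7/15.
Total probability = (1/5)(1/11) + (2/5)(1/45) + (2/5)(7/15) = 529/2475.

529/2475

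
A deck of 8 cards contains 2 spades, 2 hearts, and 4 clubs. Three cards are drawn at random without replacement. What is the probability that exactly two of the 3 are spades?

One ordering (spades drawn first) has probability 2/8 × 1/7 × 6/6 = 12/336 = 1/28.
There are C(3,2) = 3 such orderings, each equally likely, so P = 3 × 1/28 = 3/28.

3/28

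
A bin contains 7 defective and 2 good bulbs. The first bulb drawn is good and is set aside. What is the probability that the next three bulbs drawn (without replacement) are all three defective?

After the first draw, 7 of the remaining 8 bulbs are defective.
P = 7/8 × 6/7 × 5/6 = 210/336 = 5/8.

5/8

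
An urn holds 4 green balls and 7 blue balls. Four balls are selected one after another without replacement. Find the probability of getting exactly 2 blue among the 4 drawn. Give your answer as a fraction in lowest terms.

One ordering (blue drawn first) has probability 7/11 × 6/10 × 4/9 × 3/8 = 504/7920 = 7/110.
There are C(4,2) = 6 such orderings, each equally likely, so P = 6 × 7/110 = 21/55.

21/55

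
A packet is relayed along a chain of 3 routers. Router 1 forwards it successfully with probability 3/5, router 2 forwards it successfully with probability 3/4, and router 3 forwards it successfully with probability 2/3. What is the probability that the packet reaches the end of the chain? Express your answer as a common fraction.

3/10

Each stage is reached only if all earlier stages succeed, so
P = 3/5 × 3/4 × 2/3 = 18/60 = 3/10.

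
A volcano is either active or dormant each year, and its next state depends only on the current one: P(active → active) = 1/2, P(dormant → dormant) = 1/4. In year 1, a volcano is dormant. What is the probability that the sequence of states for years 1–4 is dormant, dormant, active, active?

3/32

Year 1 is given. For each transition, use the conditional probability from the current state:
P(dormant | dormant) = 1/4; P(active | dormant) = 3/4; P(active | active) = 1/2.
P = 1/4 × 3/4 × 1/2 = 3/32.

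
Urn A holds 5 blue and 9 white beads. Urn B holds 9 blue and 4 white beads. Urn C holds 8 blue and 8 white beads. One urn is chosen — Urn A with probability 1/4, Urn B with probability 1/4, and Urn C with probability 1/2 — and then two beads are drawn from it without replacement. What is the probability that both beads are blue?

109/420

From Urn A: P(both blue) = (5/14)(4/13) = 10/91.
From Urn B: P(both blue) = (9/13)(8/12) = 6/13.
From Urn C: P(both blue) = (8/16)(7/15) = 7/30.
Total probability = (1/4)(10/91) + (1/4)(6/13) + (1/2)(7/30) = 109/420.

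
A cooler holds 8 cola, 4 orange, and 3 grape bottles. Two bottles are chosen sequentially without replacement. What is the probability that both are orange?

2/35

P(all orange) = 4/15 × 3/14 = 12/210 = 2/35.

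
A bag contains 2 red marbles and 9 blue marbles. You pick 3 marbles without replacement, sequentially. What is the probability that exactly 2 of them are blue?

One ordering (blue drawn first) has probability 9/11 × 8/10 × 2/9 = 144/990 = 8/55.
There are C(3,2) = 3 such orderings, each equally likely, so P = 3 × 8/55 = 24/55.

24/55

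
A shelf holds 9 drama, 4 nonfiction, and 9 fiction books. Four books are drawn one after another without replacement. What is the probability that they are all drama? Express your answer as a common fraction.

P(every draw is drama) = 9/22 × 8/21 × 7/20 × 6/19 = 3024/175560 = 18/1045.

18/1045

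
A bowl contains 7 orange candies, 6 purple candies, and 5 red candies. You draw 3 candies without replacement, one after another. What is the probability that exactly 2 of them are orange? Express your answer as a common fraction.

77/272

One ordering (orange drawn first) has probability 7/18 × 6/17 × 11/16 = 462/4896 = 77/816.
There are C(3,2) = 3 such orderings, each equally likely, so P = 3 × 77/816 = 77/272.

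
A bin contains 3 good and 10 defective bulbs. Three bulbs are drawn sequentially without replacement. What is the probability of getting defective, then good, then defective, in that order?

Chain rule:
P = 10/13 × 3/12 × 9/11 = 270/1716 = 45/286.

45/286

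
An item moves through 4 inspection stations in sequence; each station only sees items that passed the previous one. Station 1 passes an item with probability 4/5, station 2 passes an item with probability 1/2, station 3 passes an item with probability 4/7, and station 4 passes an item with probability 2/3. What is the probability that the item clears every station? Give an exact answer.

16/105

The events are sequential, so multiply the conditional probabilities:
P = 4/5 × 1/2 × 4/7 × 2/3 = 32/210 = 16/105.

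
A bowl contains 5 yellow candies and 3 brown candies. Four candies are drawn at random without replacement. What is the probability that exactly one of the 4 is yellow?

One ordering (yellow drawn first) has probability 5/8 × 3/7 × 2/6 × 1/5 = 30/1680 = 1/56.
There are C(4,1) = 4 such orderings, each equally likely, so P = 4 × 1/56 = 1/14.

1/14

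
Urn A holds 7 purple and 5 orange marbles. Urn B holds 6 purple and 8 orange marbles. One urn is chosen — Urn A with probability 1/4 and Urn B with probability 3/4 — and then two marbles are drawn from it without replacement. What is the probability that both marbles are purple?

From Urn A: P(both purple) = (7/12)(6/11) = 7/22.
From Urn B: P(both purple) = (6/14)(5/13) = 15/91.
Total probability = (1/4)(7/22) + (3/4)(15/91) = 1627/8008.

1627/8008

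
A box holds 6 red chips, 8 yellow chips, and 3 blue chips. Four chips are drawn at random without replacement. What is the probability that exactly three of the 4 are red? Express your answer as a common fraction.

11/119

One ordering (red drawn first) has probability 6/17 × 5/16 × 4/15 × 11/14 = 1320/57120 = 11/476.
There are C(4,3) = 4 such orderings, each equally likely, so P = 4 × 11/476 = 11/119.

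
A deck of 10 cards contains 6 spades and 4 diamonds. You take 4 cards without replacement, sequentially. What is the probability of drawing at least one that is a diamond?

13/14

P(no diamonds) = 6/10 × 5/9 × 4/8 × 3/7 = 360/5040 = 1/14.
P(at least one) = 1 − 1/14 = 13/14.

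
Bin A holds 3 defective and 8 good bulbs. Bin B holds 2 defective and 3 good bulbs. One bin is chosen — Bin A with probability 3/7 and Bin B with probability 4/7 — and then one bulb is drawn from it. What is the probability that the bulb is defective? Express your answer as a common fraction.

19/55

From Bin A: P(defective) = 3/11.
From Bin B: P(defective) = 2/5.
Total probability = (3/7)(3/11) + (4/7)(2/5) = 19/55.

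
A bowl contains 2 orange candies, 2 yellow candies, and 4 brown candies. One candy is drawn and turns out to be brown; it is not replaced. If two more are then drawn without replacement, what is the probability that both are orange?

With the first candy removed, 2 orange remain out of 7.
P = 2/7 × 1/6 = 2/42 = 1/21.

1/21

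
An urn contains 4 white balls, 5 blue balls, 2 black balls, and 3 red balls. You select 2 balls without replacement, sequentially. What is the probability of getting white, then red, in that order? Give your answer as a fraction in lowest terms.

Multiply the probability of each draw given the previous ones:
P = 4/14 × 3/13 = 12/182 = 6/91.

6/91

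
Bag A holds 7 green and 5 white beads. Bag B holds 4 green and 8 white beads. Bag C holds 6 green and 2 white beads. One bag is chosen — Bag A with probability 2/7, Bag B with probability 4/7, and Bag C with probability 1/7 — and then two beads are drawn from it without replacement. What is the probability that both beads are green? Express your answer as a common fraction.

From Bag A: P(both green) = (7/12)(6/11) = 7/22.
From Bag B: P(both green) = (4/12)(3/11) = 1/11.
From Bag C: P(both green) = (6/8)(5/7) = 15/28.
Total probability = (2/7)(7/22) + (4/7)(1/11) + (1/7)(15/28) = 43/196.

43/196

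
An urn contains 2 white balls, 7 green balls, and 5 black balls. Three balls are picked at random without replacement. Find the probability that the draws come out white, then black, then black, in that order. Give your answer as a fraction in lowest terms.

5/273

Chain rule:
P = 2/14 × 5/13 × 4/12 = 40/2184 = 5/273.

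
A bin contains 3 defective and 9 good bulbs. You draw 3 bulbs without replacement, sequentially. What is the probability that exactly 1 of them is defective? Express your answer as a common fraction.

27/55

One ordering (defective drawn first) has probability 3/12 × 9/11 × 8/10 = 216/1320 = 9/55.
There are C(3,1) = 3 such orderings, each equally likely, so P = 3 × 9/55 = 27/55.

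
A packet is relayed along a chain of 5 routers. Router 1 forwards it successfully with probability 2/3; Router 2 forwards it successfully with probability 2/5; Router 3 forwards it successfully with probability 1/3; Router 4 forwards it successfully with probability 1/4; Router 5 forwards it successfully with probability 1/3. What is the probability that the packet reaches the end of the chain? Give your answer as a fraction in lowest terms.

1/135

The events are sequential, so multiply the conditional probabilities:
P = 2/3 × 2/5 × 1/3 × 1/4 × 1/3 = 4/540 = 1/135.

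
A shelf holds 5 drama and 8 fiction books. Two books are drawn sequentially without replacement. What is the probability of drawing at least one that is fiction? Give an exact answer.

34/39

P(no fiction) = 5/13 × 4/12 = 20/156 = 5/39.
P(at least one) = 1 − 5/39 = 34/39.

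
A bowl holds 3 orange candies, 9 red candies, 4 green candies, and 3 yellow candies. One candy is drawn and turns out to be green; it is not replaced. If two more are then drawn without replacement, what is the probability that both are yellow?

After the first draw, 3 of the remaining 18 candies are yellow.
P = 3/18 × 2/17 = 6/306 = 1/51.

1/51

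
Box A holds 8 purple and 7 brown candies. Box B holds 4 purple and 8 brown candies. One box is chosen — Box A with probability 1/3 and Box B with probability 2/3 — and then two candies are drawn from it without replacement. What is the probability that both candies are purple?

From Box A: P(both purple) = (8/15)(7/14) = 4/15.
From Box B: P(both purple) = (4/12)(3/11) = 1/11.
Total probability = (1/3)(4/15) + (2/3)(1/11) = 74/495.

74/495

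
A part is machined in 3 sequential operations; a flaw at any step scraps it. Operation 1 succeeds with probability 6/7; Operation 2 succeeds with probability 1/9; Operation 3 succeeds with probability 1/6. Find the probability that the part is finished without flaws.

1/63

Multiplying along the chain,
P = 6/7 × 1/9 × 1/6 = 6/378 = 1/63.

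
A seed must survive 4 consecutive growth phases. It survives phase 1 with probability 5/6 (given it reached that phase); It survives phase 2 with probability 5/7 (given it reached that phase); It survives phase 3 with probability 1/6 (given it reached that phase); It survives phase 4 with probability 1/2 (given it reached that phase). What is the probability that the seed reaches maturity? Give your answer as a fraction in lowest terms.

Each stage is reached only if all earlier stages succeed, so
P = 5/6 × 5/7 × 1/6 × 1/2 = 25/504.

25/504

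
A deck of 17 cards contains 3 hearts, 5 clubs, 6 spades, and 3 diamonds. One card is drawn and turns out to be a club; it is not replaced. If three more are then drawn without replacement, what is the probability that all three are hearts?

1/560

After the first draw, 3 of the remaining 16 cards are hearts.
P = 3/16 × 2/15 × 1/14 = 6/3360 = 1/560.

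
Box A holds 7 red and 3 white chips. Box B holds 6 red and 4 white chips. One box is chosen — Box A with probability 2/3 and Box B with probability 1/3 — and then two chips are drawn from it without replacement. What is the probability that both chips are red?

19/45

From Box A: P(both red) = (7/10)(6/9) = 7/15.
From Box B: P(both red) = (6/10)(5/9) = 1/3.
Total probability = (2/3)(7/15) + (1/3)(1/3) = 19/45.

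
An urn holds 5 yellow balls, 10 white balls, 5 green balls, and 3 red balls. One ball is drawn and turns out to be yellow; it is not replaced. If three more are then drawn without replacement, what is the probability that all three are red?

With the first ball removed, 3 red remain out of 22.
P = 3/22 × 2/21 × 1/20 = 6/9240 = 1/1540.

1/1540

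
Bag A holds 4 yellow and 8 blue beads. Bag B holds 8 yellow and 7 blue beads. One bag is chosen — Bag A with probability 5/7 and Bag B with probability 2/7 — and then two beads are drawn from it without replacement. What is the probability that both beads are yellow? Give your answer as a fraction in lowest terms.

163/1155

From Bag A: P(both yellow) = (4/12)(3/11) = 1/11.
From Bag B: P(both yellow) = (8/15)(7/14) = 4/15.
Total probability = (5/7)(1/11) + (2/7)(4/15) = 163/1155.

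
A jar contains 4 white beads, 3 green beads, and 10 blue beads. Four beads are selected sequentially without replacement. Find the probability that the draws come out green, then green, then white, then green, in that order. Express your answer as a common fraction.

Chain rule:
P = 3/17 × 2/16 × 4/15 × 1/14 = 24/57120 = 1/2380.

1/2380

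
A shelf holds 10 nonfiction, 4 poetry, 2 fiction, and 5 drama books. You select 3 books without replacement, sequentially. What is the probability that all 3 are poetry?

2/665

P(all poetry) = 4/21 × 3/20 × 2/19 = 24/7980 = 2/665.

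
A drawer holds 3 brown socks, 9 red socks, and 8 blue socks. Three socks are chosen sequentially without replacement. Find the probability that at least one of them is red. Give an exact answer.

P(no red) = 11/20 × 10/19 × 9/18 = 990/6840 = 11/76.
P(at least one) = 1 − 11/76 = 65/76.

65/76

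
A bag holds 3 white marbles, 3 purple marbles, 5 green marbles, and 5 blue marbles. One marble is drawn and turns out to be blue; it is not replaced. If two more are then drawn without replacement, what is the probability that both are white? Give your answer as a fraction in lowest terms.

1/35

After the first draw, 3 of the remaining 15 marbles are white.
P = 3/15 × 2/14 = 6/210 = 1/35.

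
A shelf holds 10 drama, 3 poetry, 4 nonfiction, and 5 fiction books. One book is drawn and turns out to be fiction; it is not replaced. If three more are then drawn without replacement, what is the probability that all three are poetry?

After the first draw, 3 of the remaining 21 books are poetry.
P = 3/21 × 2/20 × 1/19 = 6/7980 = 1/1330.

1/1330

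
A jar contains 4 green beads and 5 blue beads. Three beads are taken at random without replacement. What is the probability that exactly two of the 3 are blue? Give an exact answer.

One ordering (blue drawn first) has probability 5/9 × 4/8 × 4/7 = 80/504 = 10/63.
There are C(3,2) = 3 such orderings, each equally likely, so P = 3 × 10/63 = 10/21.

10/21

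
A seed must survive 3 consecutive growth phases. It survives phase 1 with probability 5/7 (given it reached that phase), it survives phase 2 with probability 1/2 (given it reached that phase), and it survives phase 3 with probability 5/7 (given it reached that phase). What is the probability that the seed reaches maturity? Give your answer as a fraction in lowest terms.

The events are sequential, so multiply the conditional probabilities:
P = 5/7 × 1/2 × 5/7 = 25/98.

25/98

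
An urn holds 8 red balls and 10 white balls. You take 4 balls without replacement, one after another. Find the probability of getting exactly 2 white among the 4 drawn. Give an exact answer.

7/17

One ordering (white drawn first) has probability 10/18 × 9/17 × 8/16 × 7/15 = 5040/73440 = 7/102.
There are C(4,2) = 6 such orderings, each equally likely, so P = 6 × 7/102 = 7/17.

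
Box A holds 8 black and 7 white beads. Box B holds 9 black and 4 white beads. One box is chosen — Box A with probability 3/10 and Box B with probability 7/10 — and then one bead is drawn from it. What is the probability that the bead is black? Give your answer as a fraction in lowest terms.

From Box A: P(black) = 8/15.
From Box B: P(black) = 9/13.
Total probability = (3/10)(8/15) + (7/10)(9/13) = 419/650.

419/650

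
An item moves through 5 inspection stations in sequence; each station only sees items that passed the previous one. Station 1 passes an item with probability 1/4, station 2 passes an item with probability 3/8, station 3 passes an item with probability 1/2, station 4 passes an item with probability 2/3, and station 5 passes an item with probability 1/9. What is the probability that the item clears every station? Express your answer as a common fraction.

Multiplying along the chain,
P = 1/4 × 3/8 × 1/2 × 2/3 × 1/9 = 6/1728 = 1/288.

1/288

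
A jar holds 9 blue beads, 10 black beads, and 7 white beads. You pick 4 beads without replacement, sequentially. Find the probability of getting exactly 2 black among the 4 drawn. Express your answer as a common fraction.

108/299

One ordering (black drawn first) has probability 10/26 × 9/25 × 16/24 × 15/23 = 21600/358800 = 18/299.
There are C(4,2) = 6 such orderings, each equally likely, so P = 6 × 18/299 = 108/299.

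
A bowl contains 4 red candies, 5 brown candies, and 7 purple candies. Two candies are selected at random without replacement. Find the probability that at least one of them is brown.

P(no brown) = 11/16 × 10/15 = 110/240 = 11/24.
P(at least one) = 1 − 11/24 = 13/24.

13/24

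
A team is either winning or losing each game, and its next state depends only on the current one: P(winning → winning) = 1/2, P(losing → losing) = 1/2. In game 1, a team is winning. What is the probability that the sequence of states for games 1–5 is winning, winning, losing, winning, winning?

1/16

Game 1 is given. For each transition, use the conditional probability from the current state:
P(winning | winning) = 1/2; P(losing | winning) = 1/2; P(winning | losing) = 1/2; P(winning | winning) = 1/2.
P = 1/2 × 1/2 × 1/2 × 1/2 = 1/16.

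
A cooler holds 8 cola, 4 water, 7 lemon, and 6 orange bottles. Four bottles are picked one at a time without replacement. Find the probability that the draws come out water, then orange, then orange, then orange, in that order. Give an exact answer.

2/1265

Multiply the probability of each draw given the previous ones:
P = 4/25 × 6/24 × 5/23 × 4/22 = 480/303600 = 2/1265.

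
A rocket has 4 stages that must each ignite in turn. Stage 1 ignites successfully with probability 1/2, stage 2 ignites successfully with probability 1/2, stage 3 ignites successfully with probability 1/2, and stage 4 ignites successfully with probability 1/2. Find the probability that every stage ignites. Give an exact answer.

The events are sequential, so multiply the conditional probabilities:
P = 1/2 × 1/2 × 1/2 × 1/2 = 1/16.

1/16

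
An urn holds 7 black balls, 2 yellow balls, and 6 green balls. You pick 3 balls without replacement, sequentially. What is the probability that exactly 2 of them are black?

One ordering (black drawn first) has probability 7/15 × 6/14 × 8/13 = 336/2730 = 8/65.
There are C(3,2) = 3 such orderings, each equally likely, so P = 3 × 8/65 = 24/65.

24/65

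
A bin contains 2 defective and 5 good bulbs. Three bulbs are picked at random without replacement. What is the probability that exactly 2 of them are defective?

1/7

One ordering (defective drawn first) has probability 2/7 × 1/6 × 5/5 = 10/210 = 1/21.
There are C(3,2) = 3 such orderings, each equally likely, so P = 3 × 1/21 = 1/7.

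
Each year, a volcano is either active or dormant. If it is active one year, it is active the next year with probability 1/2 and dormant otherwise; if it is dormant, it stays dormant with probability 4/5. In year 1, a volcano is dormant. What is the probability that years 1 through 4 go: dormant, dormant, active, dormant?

2/25

Year 1 is given. For each transition, use the conditional probability from the current state:
P(dormant | dormant) = 4/5; P(active | dormant) = 1/5; P(dormant | active) = 1/2.
P = 4/5 × 1/5 × 1/2 = 4/50 = 2/25.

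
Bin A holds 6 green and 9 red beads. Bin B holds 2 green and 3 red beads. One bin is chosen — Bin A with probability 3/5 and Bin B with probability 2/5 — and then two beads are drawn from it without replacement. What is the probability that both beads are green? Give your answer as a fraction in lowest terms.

From Bin A: P(both green) = (6/15)(5/14) = 1/7.
From Bin B: P(both green) = (2/5)(1/4) = 1/10.
Total probability = (3/5)(1/7) + (2/5)(1/10) = 22/175.

22/175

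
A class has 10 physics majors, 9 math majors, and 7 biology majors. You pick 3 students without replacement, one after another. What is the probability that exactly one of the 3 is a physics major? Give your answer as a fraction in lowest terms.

One ordering (a physics major drawn first) has probability 10/26 × 16/25 × 15/24 = 2400/15600 = 2/13.
There are C(3,1) = 3 such orderings, each equally likely, so P = 3 × 2/13 = 6/13.

6/13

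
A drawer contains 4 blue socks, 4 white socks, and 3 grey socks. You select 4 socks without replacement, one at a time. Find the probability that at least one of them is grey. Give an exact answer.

26/33

P(no grey) = 8/11 × 7/10 × 6/9 × 5/8 = 1680/7920 = 7/33.
P(at least one) = 1 − 7/33 = 26/33.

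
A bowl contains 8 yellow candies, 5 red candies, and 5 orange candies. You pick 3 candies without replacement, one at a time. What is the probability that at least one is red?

P(no red) = 13/18 × 12/17 × 11/16 = 1716/4896 = 143/408.
P(at least one) = 1 − 143/408 = 265/408.

265/408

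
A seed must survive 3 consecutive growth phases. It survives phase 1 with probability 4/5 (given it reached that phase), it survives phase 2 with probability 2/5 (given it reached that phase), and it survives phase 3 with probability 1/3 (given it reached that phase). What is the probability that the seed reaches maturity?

Each stage is reached only if all earlier stages succeed, so
P = 4/5 × 2/5 × 1/3 = 8/75.

8/75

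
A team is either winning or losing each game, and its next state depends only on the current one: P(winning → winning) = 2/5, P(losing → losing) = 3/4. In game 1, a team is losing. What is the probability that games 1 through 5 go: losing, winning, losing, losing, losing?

27/320

Game 1 is given. For each transition, use the conditional probability from the current state:
P(winning | losing) = 1/4; P(losing | winning) = 3/5; P(losing | losing) = 3/4; P(losing | losing) = 3/4.
P = 1/4 × 3/5 × 3/4 × 3/4 = 27/320.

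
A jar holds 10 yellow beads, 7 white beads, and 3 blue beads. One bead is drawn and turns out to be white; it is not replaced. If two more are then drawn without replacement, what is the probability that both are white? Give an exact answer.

With the first bead removed, 6 white remain out of 19.
P = 6/19 × 5/18 = 30/342 = 5/57.

5/57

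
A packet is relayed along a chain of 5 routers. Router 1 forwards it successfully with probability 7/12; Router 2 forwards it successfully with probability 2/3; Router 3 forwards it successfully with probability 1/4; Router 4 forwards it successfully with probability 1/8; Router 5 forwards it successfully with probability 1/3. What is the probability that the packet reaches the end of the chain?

7/1728

Each stage is reached only if all earlier stages succeed, so
P = 7/12 × 2/3 × 1/4 × 1/8 × 1/3 = 14/3456 = 7/1728.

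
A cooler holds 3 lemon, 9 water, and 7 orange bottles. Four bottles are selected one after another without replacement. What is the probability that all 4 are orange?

35/3876

P(every draw is orange) = 7/19 × 6/18 × 5/17 × 4/16 = 840/93024 = 35/3876.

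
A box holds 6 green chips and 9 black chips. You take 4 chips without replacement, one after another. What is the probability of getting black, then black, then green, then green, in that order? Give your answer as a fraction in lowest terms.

6/91

Multiply the probability of each draw given the previous ones:
P = 9/15 × 8/14 × 6/13 × 5/12 = 2160/32760 = 6/91.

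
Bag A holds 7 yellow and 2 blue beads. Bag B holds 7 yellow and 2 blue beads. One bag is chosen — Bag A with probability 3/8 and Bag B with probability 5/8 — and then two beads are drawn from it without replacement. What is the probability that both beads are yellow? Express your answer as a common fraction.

From Bag A: P(both yellow) = (7/9)(6/8) = 7/12.
From Bag B: P(both yellow) = (7/9)(6/8) = 7/12.
Total probability = (3/8)(7/12) + (5/8)(7/12) = 7/12.

7/12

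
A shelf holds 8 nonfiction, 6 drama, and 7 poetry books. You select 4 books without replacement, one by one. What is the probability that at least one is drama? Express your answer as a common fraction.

44/57

P(no drama) = 15/21 × 14/20 × 13/19 × 12/18 = 32760/143640 = 13/57.
P(at least one) = 1 − 13/57 = 44/57.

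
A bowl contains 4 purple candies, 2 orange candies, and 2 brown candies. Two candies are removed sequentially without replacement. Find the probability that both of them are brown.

P(every draw is brown) = 2/8 × 1/7 = 2/56 = 1/28.

1/28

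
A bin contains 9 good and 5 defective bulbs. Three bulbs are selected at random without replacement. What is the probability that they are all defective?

5/182

P(all defective) = 5/14 × 4/13 × 3/12 = 60/2184 = 5/182.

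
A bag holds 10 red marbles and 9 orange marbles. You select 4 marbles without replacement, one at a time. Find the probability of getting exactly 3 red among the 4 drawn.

One ordering (red drawn first) has probability 10/19 × 9/18 × 8/17 × 9/16 = 6480/93024 = 45/646.
There are C(4,3) = 4 such orderings, each equally likely, so P = 4 × 45/646 = 90/323.

90/323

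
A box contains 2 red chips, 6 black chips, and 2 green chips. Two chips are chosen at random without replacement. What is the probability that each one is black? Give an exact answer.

1/3

P(every draw is black) = 6/10 × 5/9 = 30/90 = 1/3.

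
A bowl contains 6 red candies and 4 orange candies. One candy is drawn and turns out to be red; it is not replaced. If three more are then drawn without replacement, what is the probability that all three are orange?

1/21

After the first draw, 4 of the remaining 9 candies are orange.
P = 4/9 × 3/8 × 2/7 = 24/504 = 1/21.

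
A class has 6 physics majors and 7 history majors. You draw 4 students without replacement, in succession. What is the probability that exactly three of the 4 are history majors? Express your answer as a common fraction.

One ordering (history majors drawn first) has probability 7/13 × 6/12 × 5/11 × 6/10 = 1260/17160 = 21/286.
There are C(4,3) = 4 such orderings, each equally likely, so P = 4 × 21/286 = 42/143.

42/143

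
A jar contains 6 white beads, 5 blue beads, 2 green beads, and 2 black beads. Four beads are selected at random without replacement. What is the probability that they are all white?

1/91

P = 6/15 × 5/14 × 4/13 × 3/12 = 360/32760 = 1/91.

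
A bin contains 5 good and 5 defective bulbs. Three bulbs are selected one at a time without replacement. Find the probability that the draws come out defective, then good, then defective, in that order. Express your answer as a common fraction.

5/36

Each draw changes the counts, so multiply the conditional probabilities along the sequence:
P = 5/10 × 5/9 × 4/8 = 100/720 = 5/36.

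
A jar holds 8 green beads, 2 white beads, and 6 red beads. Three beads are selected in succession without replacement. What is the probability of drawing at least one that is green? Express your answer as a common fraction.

P(no green) = 8/16 × 7/15 × 6/14 = 336/3360 = 1/10.
P(at least one) = 1 − 1/10 = 9/10.

9/10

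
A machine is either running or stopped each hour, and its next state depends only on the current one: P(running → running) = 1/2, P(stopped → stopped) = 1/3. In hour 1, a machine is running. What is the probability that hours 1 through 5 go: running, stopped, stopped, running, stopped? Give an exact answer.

1/18

Hour 1 is given. For each transition, use the conditional probability from the current state:
P(stopped | running) = 1/2; P(stopped | stopped) = 1/3; P(running | stopped) = 2/3; P(stopped | running) = 1/2.
P = 1/2 × 1/3 × 2/3 × 1/2 = 2/36 = 1/18.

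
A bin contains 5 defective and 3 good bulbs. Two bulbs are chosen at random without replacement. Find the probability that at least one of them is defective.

P(no defective) = 3/8 × 2/7 = 6/56 = 3/28.
P(at least one) = 1 − 3/28 = 25/28.

25/28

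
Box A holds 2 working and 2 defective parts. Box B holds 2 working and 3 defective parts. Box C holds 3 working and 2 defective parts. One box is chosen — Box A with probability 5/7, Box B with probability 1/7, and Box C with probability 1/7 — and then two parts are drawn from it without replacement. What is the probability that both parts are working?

37/210

From Box A: P(both working) = (2/4)(1/3) = 1/6.
From Box B: P(both working) = (2/5)(1/4) = 1/10.
From Box C: P(both working) = (3/5)(2/4) = 3/10.
Total probability = (5/7)(1/6) + (1/7)(1/10) + (1/7)(3/10) = 37/210.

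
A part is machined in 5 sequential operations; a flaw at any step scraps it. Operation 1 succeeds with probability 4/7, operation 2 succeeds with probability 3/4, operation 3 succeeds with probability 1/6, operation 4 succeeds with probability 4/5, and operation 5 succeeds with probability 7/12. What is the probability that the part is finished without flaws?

1/30

Each stage is reached only if all earlier stages succeed, so
P = 4/7 × 3/4 × 1/6 × 4/5 × 7/12 = 336/10080 = 1/30.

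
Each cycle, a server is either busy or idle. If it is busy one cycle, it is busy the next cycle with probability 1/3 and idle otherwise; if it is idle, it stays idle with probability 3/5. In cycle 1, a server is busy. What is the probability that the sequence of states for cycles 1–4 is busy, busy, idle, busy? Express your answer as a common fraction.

Cycle 1 is given. For each transition, use the conditional probability from the current state:
P(busy | busy) = 1/3; P(idle | busy) = 2/3; P(busy | idle) = 2/5.
P = 1/3 × 2/3 × 2/5 = 4/45.

4/45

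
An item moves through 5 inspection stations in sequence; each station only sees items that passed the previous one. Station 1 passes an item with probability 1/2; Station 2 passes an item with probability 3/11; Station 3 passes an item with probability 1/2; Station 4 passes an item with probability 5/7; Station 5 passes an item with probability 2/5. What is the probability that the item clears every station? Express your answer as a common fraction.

3/154

Each stage is reached only if all earlier stages succeed, so
P = 1/2 × 3/11 × 1/2 × 5/7 × 2/5 = 30/1540 = 3/154.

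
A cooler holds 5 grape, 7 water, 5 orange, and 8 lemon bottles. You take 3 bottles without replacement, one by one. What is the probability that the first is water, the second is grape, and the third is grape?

Chain rule:
P = 7/25 × 5/24 × 4/23 = 140/13800 = 7/690.

7/690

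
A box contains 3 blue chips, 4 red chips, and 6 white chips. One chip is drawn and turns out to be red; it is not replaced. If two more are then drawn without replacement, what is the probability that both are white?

After the first draw, 6 of the remaining 12 chips are white.
P = 6/12 × 5/11 = 30/132 = 5/22.

5/22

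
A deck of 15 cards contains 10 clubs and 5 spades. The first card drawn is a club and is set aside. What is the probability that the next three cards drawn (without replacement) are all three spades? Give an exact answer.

After the first draw, 5 of the remaining 14 cards are spades.
P = 5/14 × 4/13 × 3/12 = 60/2184 = 5/182.

5/182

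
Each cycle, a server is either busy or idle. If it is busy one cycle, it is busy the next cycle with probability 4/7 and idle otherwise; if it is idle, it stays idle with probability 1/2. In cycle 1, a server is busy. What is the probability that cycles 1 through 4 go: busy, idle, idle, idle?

3/28

Cycle 1 is given. For each transition, use the conditional probability from the current state:
P(idle | busy) = 3/7; P(idle | idle) = 1/2; P(idle | idle) = 1/2.
P = 3/7 × 1/2 × 1/2 = 3/28.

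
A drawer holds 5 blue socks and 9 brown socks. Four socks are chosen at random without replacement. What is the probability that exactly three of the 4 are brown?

One ordering (brown drawn first) has probability 9/14 × 8/13 × 7/12 × 5/11 = 2520/24024 = 15/143.
There are C(4,3) = 4 such orderings, each equally likely, so P = 4 × 15/143 = 60/143.

60/143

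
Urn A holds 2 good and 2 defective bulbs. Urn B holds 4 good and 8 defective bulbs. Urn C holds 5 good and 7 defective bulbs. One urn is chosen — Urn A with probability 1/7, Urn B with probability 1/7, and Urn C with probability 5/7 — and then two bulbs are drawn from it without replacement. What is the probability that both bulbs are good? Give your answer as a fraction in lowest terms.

From Urn A: P(both good) = (2/4)(1/3) = 1/6.
From Urn B: P(both good) = (4/12)(3/11) = 1/11.
From Urn C: P(both good) = (5/12)(4/11) = 5/33.
Total probability = (1/7)(1/6) + (1/7)(1/11) + (5/7)(5/33) = 67/462.

67/462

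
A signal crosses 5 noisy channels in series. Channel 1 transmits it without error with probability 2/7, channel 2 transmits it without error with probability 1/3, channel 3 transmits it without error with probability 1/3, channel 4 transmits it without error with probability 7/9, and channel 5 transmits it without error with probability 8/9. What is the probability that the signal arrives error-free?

Each stage is reached only if all earlier stages succeed, so
P = 2/7 × 1/3 × 1/3 × 7/9 × 8/9 = 112/5103 = 16/729.

16/729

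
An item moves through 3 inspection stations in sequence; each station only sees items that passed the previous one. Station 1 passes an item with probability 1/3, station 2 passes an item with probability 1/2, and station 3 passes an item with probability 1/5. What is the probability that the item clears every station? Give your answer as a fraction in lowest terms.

Multiplying along the chain,
P = 1/3 × 1/2 × 1/5 = 1/30.

1/30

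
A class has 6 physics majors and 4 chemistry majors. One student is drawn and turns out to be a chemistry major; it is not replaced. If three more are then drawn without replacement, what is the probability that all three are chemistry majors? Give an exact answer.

1/84

With the first student removed, 3 chemistry majors remain out of 9.
P = 3/9 × 2/8 × 1/7 = 6/504 = 1/84.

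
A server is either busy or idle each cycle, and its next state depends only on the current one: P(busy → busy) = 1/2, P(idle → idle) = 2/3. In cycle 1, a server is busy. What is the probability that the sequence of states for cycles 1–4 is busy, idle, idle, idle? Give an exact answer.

Cycle 1 is given. For each transition, use the conditional probability from the current state:
P(idle | busy) = 1/2; P(idle | idle) = 2/3; P(idle | idle) = 2/3.
P = 1/2 × 2/3 × 2/3 = 4/18 = 2/9.

2/9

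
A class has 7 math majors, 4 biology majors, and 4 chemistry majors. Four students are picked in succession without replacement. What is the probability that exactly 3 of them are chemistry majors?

44/1365

One ordering (chemistry majors drawn first) has probability 4/15 × 3/14 × 2/13 × 11/12 = 264/32760 = 11/1365.
There are C(4,3) = 4 such orderings, each equally likely, so P = 4 × 11/1365 = 44/1365.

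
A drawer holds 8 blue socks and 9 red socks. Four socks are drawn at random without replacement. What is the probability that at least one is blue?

P(no blue) = 9/17 × 8/16 × 7/15 × 6/14 = 3024/57120 = 9/170.
P(at least one) = 1 − 9/170 = 161/170.

161/170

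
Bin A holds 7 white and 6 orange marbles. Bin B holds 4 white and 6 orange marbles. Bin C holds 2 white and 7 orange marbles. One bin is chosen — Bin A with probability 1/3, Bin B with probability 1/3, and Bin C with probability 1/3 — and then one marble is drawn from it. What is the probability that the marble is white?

679/1755

From Bin A: P(white) = 7/13.
From Bin B: P(white) = 4/10.
From Bin C: P(white) = 2/9.
Total probability = (1/3)(7/13) + (1/3)(4/10) + (1/3)(2/9) = 679/1755.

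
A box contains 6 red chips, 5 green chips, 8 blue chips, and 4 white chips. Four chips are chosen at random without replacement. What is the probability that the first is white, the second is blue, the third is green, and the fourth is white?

4/1771

Each draw changes the counts, so multiply the conditional probabilities along the sequence:
P = 4/23 × 8/22 × 5/21 × 3/20 = 480/212520 = 4/1771.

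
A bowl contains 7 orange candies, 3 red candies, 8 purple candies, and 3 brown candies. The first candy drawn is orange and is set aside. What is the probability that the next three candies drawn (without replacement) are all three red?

With the first candy removed, 3 red remain out of 20.
P = 3/20 × 2/19 × 1/18 = 6/6840 = 1/1140.

1/1140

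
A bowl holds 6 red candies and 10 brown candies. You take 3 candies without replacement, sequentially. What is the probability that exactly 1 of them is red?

27/56

One ordering (red drawn first) has probability 6/16 × 10/15 × 9/14 = 540/3360 = 9/56.
There are C(3,1) = 3 such orderings, each equally likely, so P = 3 × 9/56 = 27/56.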